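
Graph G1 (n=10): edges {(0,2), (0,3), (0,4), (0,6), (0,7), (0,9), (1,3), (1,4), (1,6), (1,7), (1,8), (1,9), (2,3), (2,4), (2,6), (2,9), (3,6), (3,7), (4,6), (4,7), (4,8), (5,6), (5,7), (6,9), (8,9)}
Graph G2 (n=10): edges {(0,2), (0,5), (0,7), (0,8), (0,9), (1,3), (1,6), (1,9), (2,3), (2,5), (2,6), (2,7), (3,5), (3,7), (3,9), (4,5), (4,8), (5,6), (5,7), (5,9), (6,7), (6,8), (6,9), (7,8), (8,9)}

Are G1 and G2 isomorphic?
Yes, isomorphic

The graphs are isomorphic.
One valid mapping φ: V(G1) → V(G2): 0→7, 1→9, 2→2, 3→0, 4→6, 5→4, 6→5, 7→8, 8→1, 9→3

Verify φ preserves adjacency — for each edge of G1, its image is an edge of G2:
  (0,2) → (φ(0),φ(2)) = (2,7) ∈ E(G2) ✓
  (0,3) → (φ(0),φ(3)) = (0,7) ∈ E(G2) ✓
  (0,4) → (φ(0),φ(4)) = (6,7) ∈ E(G2) ✓
  (0,6) → (φ(0),φ(6)) = (5,7) ∈ E(G2) ✓
  (0,7) → (φ(0),φ(7)) = (7,8) ∈ E(G2) ✓
  (0,9) → (φ(0),φ(9)) = (3,7) ∈ E(G2) ✓
  (1,3) → (φ(1),φ(3)) = (0,9) ∈ E(G2) ✓
  (1,4) → (φ(1),φ(4)) = (6,9) ∈ E(G2) ✓
  (1,6) → (φ(1),φ(6)) = (5,9) ∈ E(G2) ✓
  (1,7) → (φ(1),φ(7)) = (8,9) ∈ E(G2) ✓
  (1,8) → (φ(1),φ(8)) = (1,9) ∈ E(G2) ✓
  (1,9) → (φ(1),φ(9)) = (3,9) ∈ E(G2) ✓
  (2,3) → (φ(2),φ(3)) = (0,2) ∈ E(G2) ✓
  (2,4) → (φ(2),φ(4)) = (2,6) ∈ E(G2) ✓
  (2,6) → (φ(2),φ(6)) = (2,5) ∈ E(G2) ✓
  (2,9) → (φ(2),φ(9)) = (2,3) ∈ E(G2) ✓
  (3,6) → (φ(3),φ(6)) = (0,5) ∈ E(G2) ✓
  (3,7) → (φ(3),φ(7)) = (0,8) ∈ E(G2) ✓
  (4,6) → (φ(4),φ(6)) = (5,6) ∈ E(G2) ✓
  (4,7) → (φ(4),φ(7)) = (6,8) ∈ E(G2) ✓
  (4,8) → (φ(4),φ(8)) = (1,6) ∈ E(G2) ✓
  (5,6) → (φ(5),φ(6)) = (4,5) ∈ E(G2) ✓
  (5,7) → (φ(5),φ(7)) = (4,8) ∈ E(G2) ✓
  (6,9) → (φ(6),φ(9)) = (3,5) ∈ E(G2) ✓
  (8,9) → (φ(8),φ(9)) = (1,3) ∈ E(G2) ✓
All 25 edges of G1 map to edges of G2, and |E(G1)| = |E(G2)| = 25, so φ is a bijection on edges as well as vertices. Hence G1 ≅ G2.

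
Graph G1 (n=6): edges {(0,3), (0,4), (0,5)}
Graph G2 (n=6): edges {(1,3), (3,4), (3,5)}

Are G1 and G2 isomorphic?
Yes, isomorphic

The graphs are isomorphic.
One valid mapping φ: V(G1) → V(G2): 0→3, 1→0, 2→2, 3→4, 4→1, 5→5

Verify φ preserves adjacency — for each edge of G1, its image is an edge of G2:
  (0,3) → (φ(0),φ(3)) = (3,4) ∈ E(G2) ✓
  (0,4) → (φ(0),φ(4)) = (1,3) ∈ E(G2) ✓
  (0,5) → (φ(0),φ(5)) = (3,5) ∈ E(G2) ✓
All 3 edges of G1 map to edges of G2, and |E(G1)| = |E(G2)| = 3, so φ is a bijection on edges as well as vertices. Hence G1 ≅ G2.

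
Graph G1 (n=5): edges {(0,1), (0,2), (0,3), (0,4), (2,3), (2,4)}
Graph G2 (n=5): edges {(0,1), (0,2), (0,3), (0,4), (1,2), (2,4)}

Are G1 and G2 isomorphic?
Yes, isomorphic

The graphs are isomorphic.
One valid mapping φ: V(G1) → V(G2): 0→0, 1→3, 2→2, 3→1, 4→4

Verify φ preserves adjacency — for each edge of G1, its image is an edge of G2:
  (0,1) → (φ(0),φ(1)) = (0,3) ∈ E(G2) ✓
  (0,2) → (φ(0),φ(2)) = (0,2) ∈ E(G2) ✓
  (0,3) → (φ(0),φ(3)) = (0,1) ∈ E(G2) ✓
  (0,4) → (φ(0),φ(4)) = (0,4) ∈ E(G2) ✓
  (2,3) → (φ(2),φ(3)) = (1,2) ∈ E(G2) ✓
  (2,4) → (φ(2),φ(4)) = (2,4) ∈ E(G2) ✓
All 6 edges of G1 map to edges of G2, and |E(G1)| = |E(G2)| = 6, so φ is a bijection on edges as well as vertices. Hence G1 ≅ G2.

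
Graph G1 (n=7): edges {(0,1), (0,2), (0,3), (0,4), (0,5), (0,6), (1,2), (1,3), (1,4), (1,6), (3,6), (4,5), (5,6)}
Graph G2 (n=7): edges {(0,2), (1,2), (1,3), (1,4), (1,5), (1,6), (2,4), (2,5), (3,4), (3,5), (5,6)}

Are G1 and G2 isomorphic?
No, not isomorphic

The graphs are NOT isomorphic.

Degrees in G1: deg(0)=6, deg(1)=5, deg(2)=2, deg(3)=3, deg(4)=3, deg(5)=3, deg(6)=4.
Sorted degree sequence of G1: [6, 5, 4, 3, 3, 3, 2].
Degrees in G2: deg(0)=1, deg(1)=5, deg(2)=4, deg(3)=3, deg(4)=3, deg(5)=4, deg(6)=2.
Sorted degree sequence of G2: [5, 4, 4, 3, 3, 2, 1].
The (sorted) degree sequence is an isomorphism invariant, so since G1 and G2 have different degree sequences they cannot be isomorphic.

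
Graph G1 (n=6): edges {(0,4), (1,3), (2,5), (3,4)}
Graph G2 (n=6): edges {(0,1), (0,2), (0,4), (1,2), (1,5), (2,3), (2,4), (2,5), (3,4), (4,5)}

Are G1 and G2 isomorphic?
No, not isomorphic

The graphs are NOT isomorphic.

Counting triangles (3-cliques): G1 has 0, G2 has 5.
Triangle count is an isomorphism invariant, so differing triangle counts rule out isomorphism.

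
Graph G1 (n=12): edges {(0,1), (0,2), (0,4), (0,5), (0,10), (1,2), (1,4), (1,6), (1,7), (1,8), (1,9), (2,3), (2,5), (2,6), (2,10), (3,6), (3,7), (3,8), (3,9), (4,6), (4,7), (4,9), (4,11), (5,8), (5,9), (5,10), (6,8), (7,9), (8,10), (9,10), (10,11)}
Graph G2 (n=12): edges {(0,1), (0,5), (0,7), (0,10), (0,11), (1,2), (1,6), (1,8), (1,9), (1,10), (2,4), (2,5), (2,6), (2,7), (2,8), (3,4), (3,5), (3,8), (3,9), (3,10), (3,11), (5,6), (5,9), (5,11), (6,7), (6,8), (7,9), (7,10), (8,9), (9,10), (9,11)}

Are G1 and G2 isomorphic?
Yes, isomorphic

The graphs are isomorphic.
One valid mapping φ: V(G1) → V(G2): 0→8, 1→9, 2→1, 3→0, 4→3, 5→6, 6→10, 7→11, 8→7, 9→5, 10→2, 11→4

Verify φ preserves adjacency — for each edge of G1, its image is an edge of G2:
  (0,1) → (φ(0),φ(1)) = (8,9) ∈ E(G2) ✓
  (0,2) → (φ(0),φ(2)) = (1,8) ∈ E(G2) ✓
  (0,4) → (φ(0),φ(4)) = (3,8) ∈ E(G2) ✓
  (0,5) → (φ(0),φ(5)) = (6,8) ∈ E(G2) ✓
  (0,10) → (φ(0),φ(10)) = (2,8) ∈ E(G2) ✓
  (1,2) → (φ(1),φ(2)) = (1,9) ∈ E(G2) ✓
  (1,4) → (φ(1),φ(4)) = (3,9) ∈ E(G2) ✓
  (1,6) → (φ(1),φ(6)) = (9,10) ∈ E(G2) ✓
  (1,7) → (φ(1),φ(7)) = (9,11) ∈ E(G2) ✓
  (1,8) → (φ(1),φ(8)) = (7,9) ∈ E(G2) ✓
  (1,9) → (φ(1),φ(9)) = (5,9) ∈ E(G2) ✓
  (2,3) → (φ(2),φ(3)) = (0,1) ∈ E(G2) ✓
  (2,5) → (φ(2),φ(5)) = (1,6) ∈ E(G2) ✓
  (2,6) → (φ(2),φ(6)) = (1,10) ∈ E(G2) ✓
  (2,10) → (φ(2),φ(10)) = (1,2) ∈ E(G2) ✓
  (3,6) → (φ(3),φ(6)) = (0,10) ∈ E(G2) ✓
  (3,7) → (φ(3),φ(7)) = (0,11) ∈ E(G2) ✓
  (3,8) → (φ(3),φ(8)) = (0,7) ∈ E(G2) ✓
  (3,9) → (φ(3),φ(9)) = (0,5) ∈ E(G2) ✓
  (4,6) → (φ(4),φ(6)) = (3,10) ∈ E(G2) ✓
  (4,7) → (φ(4),φ(7)) = (3,11) ∈ E(G2) ✓
  (4,9) → (φ(4),φ(9)) = (3,5) ∈ E(G2) ✓
  (4,11) → (φ(4),φ(11)) = (3,4) ∈ E(G2) ✓
  (5,8) → (φ(5),φ(8)) = (6,7) ∈ E(G2) ✓
  (5,9) → (φ(5),φ(9)) = (5,6) ∈ E(G2) ✓
  (5,10) → (φ(5),φ(10)) = (2,6) ∈ E(G2) ✓
  (6,8) → (φ(6),φ(8)) = (7,10) ∈ E(G2) ✓
  (7,9) → (φ(7),φ(9)) = (5,11) ∈ E(G2) ✓
  (8,10) → (φ(8),φ(10)) = (2,7) ∈ E(G2) ✓
  (9,10) → (φ(9),φ(10)) = (2,5) ∈ E(G2) ✓
  (10,11) → (φ(10),φ(11)) = (2,4) ∈ E(G2) ✓
All 31 edges of G1 map to edges of G2, and |E(G1)| = |E(G2)| = 31, so φ is a bijection on edges as well as vertices. Hence G1 ≅ G2.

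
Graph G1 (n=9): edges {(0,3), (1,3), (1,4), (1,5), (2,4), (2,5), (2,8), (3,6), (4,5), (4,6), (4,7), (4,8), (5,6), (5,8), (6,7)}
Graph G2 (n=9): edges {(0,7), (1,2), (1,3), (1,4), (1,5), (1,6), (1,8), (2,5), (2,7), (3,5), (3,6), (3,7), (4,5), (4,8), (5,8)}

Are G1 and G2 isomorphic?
Yes, isomorphic

The graphs are isomorphic.
One valid mapping φ: V(G1) → V(G2): 0→0, 1→2, 2→4, 3→7, 4→1, 5→5, 6→3, 7→6, 8→8

Verify φ preserves adjacency — for each edge of G1, its image is an edge of G2:
  (0,3) → (φ(0),φ(3)) = (0,7) ∈ E(G2) ✓
  (1,3) → (φ(1),φ(3)) = (2,7) ∈ E(G2) ✓
  (1,4) → (φ(1),φ(4)) = (1,2) ∈ E(G2) ✓
  (1,5) → (φ(1),φ(5)) = (2,5) ∈ E(G2) ✓
  (2,4) → (φ(2),φ(4)) = (1,4) ∈ E(G2) ✓
  (2,5) → (φ(2),φ(5)) = (4,5) ∈ E(G2) ✓
  (2,8) → (φ(2),φ(8)) = (4,8) ∈ E(G2) ✓
  (3,6) → (φ(3),φ(6)) = (3,7) ∈ E(G2) ✓
  (4,5) → (φ(4),φ(5)) = (1,5) ∈ E(G2) ✓
  (4,6) → (φ(4),φ(6)) = (1,3) ∈ E(G2) ✓
  (4,7) → (φ(4),φ(7)) = (1,6) ∈ E(G2) ✓
  (4,8) → (φ(4),φ(8)) = (1,8) ∈ E(G2) ✓
  (5,6) → (φ(5),φ(6)) = (3,5) ∈ E(G2) ✓
  (5,8) → (φ(5),φ(8)) = (5,8) ∈ E(G2) ✓
  (6,7) → (φ(6),φ(7)) = (3,6) ∈ E(G2) ✓
All 15 edges of G1 map to edges of G2, and |E(G1)| = |E(G2)| = 15, so φ is a bijection on edges as well as vertices. Hence G1 ≅ G2.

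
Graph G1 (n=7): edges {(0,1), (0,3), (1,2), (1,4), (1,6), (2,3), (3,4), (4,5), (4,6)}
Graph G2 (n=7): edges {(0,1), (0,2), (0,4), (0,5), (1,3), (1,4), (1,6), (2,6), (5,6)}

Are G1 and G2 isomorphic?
Yes, isomorphic

The graphs are isomorphic.
One valid mapping φ: V(G1) → V(G2): 0→2, 1→0, 2→5, 3→6, 4→1, 5→3, 6→4

Verify φ preserves adjacency — for each edge of G1, its image is an edge of G2:
  (0,1) → (φ(0),φ(1)) = (0,2) ∈ E(G2) ✓
  (0,3) → (φ(0),φ(3)) = (2,6) ∈ E(G2) ✓
  (1,2) → (φ(1),φ(2)) = (0,5) ∈ E(G2) ✓
  (1,4) → (φ(1),φ(4)) = (0,1) ∈ E(G2) ✓
  (1,6) → (φ(1),φ(6)) = (0,4) ∈ E(G2) ✓
  (2,3) → (φ(2),φ(3)) = (5,6) ∈ E(G2) ✓
  (3,4) → (φ(3),φ(4)) = (1,6) ∈ E(G2) ✓
  (4,5) → (φ(4),φ(5)) = (1,3) ∈ E(G2) ✓
  (4,6) → (φ(4),φ(6)) = (1,4) ∈ E(G2) ✓
All 9 edges of G1 map to edges of G2, and |E(G1)| = |E(G2)| = 9, so φ is a bijection on edges as well as vertices. Hence G1 ≅ G2.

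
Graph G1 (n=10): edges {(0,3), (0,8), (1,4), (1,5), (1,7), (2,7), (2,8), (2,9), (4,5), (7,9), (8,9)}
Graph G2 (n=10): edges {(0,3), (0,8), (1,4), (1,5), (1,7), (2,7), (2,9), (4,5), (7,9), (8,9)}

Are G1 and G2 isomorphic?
No, not isomorphic

The graphs are NOT isomorphic.

Counting edges: G1 has 11 edge(s); G2 has 10 edge(s).
Edge count is an isomorphism invariant (a bijection on vertices induces a bijection on edges), so differing edge counts rule out isomorphism.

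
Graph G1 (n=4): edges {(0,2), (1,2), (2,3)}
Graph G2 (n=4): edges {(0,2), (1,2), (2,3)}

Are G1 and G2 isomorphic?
Yes, isomorphic

The graphs are isomorphic.
One valid mapping φ: V(G1) → V(G2): 0→0, 1→3, 2→2, 3→1

Verify φ preserves adjacency — for each edge of G1, its image is an edge of G2:
  (0,2) → (φ(0),φ(2)) = (0,2) ∈ E(G2) ✓
  (1,2) → (φ(1),φ(2)) = (2,3) ∈ E(G2) ✓
  (2,3) → (φ(2),φ(3)) = (1,2) ∈ E(G2) ✓
All 3 edges of G1 map to edges of G2, and |E(G1)| = |E(G2)| = 3, so φ is a bijection on edges as well as vertices. Hence G1 ≅ G2.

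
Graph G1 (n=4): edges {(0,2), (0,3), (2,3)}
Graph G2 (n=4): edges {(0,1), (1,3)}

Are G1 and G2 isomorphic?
No, not isomorphic

The graphs are NOT isomorphic.

Degrees in G1: deg(0)=2, deg(1)=0, deg(2)=2, deg(3)=2.
Sorted degree sequence of G1: [2, 2, 2, 0].
Degrees in G2: deg(0)=1, deg(1)=2, deg(2)=0, deg(3)=1.
Sorted degree sequence of G2: [2, 1, 1, 0].
The (sorted) degree sequence is an isomorphism invariant, so since G1 and G2 have different degree sequences they cannot be isomorphic.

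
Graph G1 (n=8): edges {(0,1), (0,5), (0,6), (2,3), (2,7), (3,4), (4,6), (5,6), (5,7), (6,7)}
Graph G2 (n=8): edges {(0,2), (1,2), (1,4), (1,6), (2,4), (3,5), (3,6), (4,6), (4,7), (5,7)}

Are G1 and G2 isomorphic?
Yes, isomorphic

The graphs are isomorphic.
One valid mapping φ: V(G1) → V(G2): 0→2, 1→0, 2→3, 3→5, 4→7, 5→1, 6→4, 7→6

Verify φ preserves adjacency — for each edge of G1, its image is an edge of G2:
  (0,1) → (φ(0),φ(1)) = (0,2) ∈ E(G2) ✓
  (0,5) → (φ(0),φ(5)) = (1,2) ∈ E(G2) ✓
  (0,6) → (φ(0),φ(6)) = (2,4) ∈ E(G2) ✓
  (2,3) → (φ(2),φ(3)) = (3,5) ∈ E(G2) ✓
  (2,7) → (φ(2),φ(7)) = (3,6) ∈ E(G2) ✓
  (3,4) → (φ(3),φ(4)) = (5,7) ∈ E(G2) ✓
  (4,6) → (φ(4),φ(6)) = (4,7) ∈ E(G2) ✓
  (5,6) → (φ(5),φ(6)) = (1,4) ∈ E(G2) ✓
  (5,7) → (φ(5),φ(7)) = (1,6) ∈ E(G2) ✓
  (6,7) → (φ(6),φ(7)) = (4,6) ∈ E(G2) ✓
All 10 edges of G1 map to edges of G2, and |E(G1)| = |E(G2)| = 10, so φ is a bijection on edges as well as vertices. Hence G1 ≅ G2.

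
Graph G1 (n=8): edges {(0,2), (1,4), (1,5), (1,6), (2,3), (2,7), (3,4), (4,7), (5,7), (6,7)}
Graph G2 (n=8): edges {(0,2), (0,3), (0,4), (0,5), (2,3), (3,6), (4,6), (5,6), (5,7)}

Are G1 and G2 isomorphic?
No, not isomorphic

The graphs are NOT isomorphic.

Counting triangles (3-cliques): G1 has 0, G2 has 1.
Triangle count is an isomorphism invariant, so differing triangle counts rule out isomorphism.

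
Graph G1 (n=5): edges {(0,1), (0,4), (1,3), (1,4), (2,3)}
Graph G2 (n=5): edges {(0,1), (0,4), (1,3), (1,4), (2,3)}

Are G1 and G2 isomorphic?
Yes, isomorphic

The graphs are isomorphic.
One valid mapping φ: V(G1) → V(G2): 0→0, 1→1, 2→2, 3→3, 4→4

Verify φ preserves adjacency — for each edge of G1, its image is an edge of G2:
  (0,1) → (φ(0),φ(1)) = (0,1) ∈ E(G2) ✓
  (0,4) → (φ(0),φ(4)) = (0,4) ∈ E(G2) ✓
  (1,3) → (φ(1),φ(3)) = (1,3) ∈ E(G2) ✓
  (1,4) → (φ(1),φ(4)) = (1,4) ∈ E(G2) ✓
  (2,3) → (φ(2),φ(3)) = (2,3) ∈ E(G2) ✓
All 5 edges of G1 map to edges of G2, and |E(G1)| = |E(G2)| = 5, so φ is a bijection on edges as well as vertices. Hence G1 ≅ G2.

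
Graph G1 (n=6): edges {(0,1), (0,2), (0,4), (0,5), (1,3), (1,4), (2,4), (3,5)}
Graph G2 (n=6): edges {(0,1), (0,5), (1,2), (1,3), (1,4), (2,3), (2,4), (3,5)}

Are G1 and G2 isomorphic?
Yes, isomorphic

The graphs are isomorphic.
One valid mapping φ: V(G1) → V(G2): 0→1, 1→3, 2→4, 3→5, 4→2, 5→0

Verify φ preserves adjacency — for each edge of G1, its image is an edge of G2:
  (0,1) → (φ(0),φ(1)) = (1,3) ∈ E(G2) ✓
  (0,2) → (φ(0),φ(2)) = (1,4) ∈ E(G2) ✓
  (0,4) → (φ(0),φ(4)) = (1,2) ∈ E(G2) ✓
  (0,5) → (φ(0),φ(5)) = (0,1) ∈ E(G2) ✓
  (1,3) → (φ(1),φ(3)) = (3,5) ∈ E(G2) ✓
  (1,4) → (φ(1),φ(4)) = (2,3) ∈ E(G2) ✓
  (2,4) → (φ(2),φ(4)) = (2,4) ∈ E(G2) ✓
  (3,5) → (φ(3),φ(5)) = (0,5) ∈ E(G2) ✓
All 8 edges of G1 map to edges of G2, and |E(G1)| = |E(G2)| = 8, so φ is a bijection on edges as well as vertices. Hence G1 ≅ G2.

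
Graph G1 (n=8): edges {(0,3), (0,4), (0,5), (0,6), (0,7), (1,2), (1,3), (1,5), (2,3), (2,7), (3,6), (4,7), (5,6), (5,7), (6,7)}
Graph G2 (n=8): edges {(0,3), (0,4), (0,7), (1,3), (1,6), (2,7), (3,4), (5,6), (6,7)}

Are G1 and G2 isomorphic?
No, not isomorphic

The graphs are NOT isomorphic.

Degrees in G1: deg(0)=5, deg(1)=3, deg(2)=3, deg(3)=4, deg(4)=2, deg(5)=4, deg(6)=4, deg(7)=5.
Sorted degree sequence of G1: [5, 5, 4, 4, 4, 3, 3, 2].
Degrees in G2: deg(0)=3, deg(1)=2, deg(2)=1, deg(3)=3, deg(4)=2, deg(5)=1, deg(6)=3, deg(7)=3.
Sorted degree sequence of G2: [3, 3, 3, 3, 2, 2, 1, 1].
The (sorted) degree sequence is an isomorphism invariant, so since G1 and G2 have different degree sequences they cannot be isomorphic.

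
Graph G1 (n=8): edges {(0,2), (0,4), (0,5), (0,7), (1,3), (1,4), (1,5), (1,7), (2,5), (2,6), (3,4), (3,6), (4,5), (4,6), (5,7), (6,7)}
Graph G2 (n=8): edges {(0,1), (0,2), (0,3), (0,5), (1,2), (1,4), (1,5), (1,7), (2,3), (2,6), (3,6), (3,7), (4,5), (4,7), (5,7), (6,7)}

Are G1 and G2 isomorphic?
No, not isomorphic

The graphs are NOT isomorphic.

Counting triangles (3-cliques): G1 has 7, G2 has 9.
Triangle count is an isomorphism invariant, so differing triangle counts rule out isomorphism.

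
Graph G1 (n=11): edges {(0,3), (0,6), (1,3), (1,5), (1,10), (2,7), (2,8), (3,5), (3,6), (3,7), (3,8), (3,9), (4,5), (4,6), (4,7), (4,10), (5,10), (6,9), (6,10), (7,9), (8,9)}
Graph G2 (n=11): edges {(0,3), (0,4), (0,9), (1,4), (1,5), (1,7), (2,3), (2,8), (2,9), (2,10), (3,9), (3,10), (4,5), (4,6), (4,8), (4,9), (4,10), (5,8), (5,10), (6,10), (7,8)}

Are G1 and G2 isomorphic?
Yes, isomorphic

The graphs are isomorphic.
One valid mapping φ: V(G1) → V(G2): 0→6, 1→0, 2→7, 3→4, 4→2, 5→9, 6→10, 7→8, 8→1, 9→5, 10→3

Verify φ preserves adjacency — for each edge of G1, its image is an edge of G2:
  (0,3) → (φ(0),φ(3)) = (4,6) ∈ E(G2) ✓
  (0,6) → (φ(0),φ(6)) = (6,10) ∈ E(G2) ✓
  (1,3) → (φ(1),φ(3)) = (0,4) ∈ E(G2) ✓
  (1,5) → (φ(1),φ(5)) = (0,9) ∈ E(G2) ✓
  (1,10) → (φ(1),φ(10)) = (0,3) ∈ E(G2) ✓
  (2,7) → (φ(2),φ(7)) = (7,8) ∈ E(G2) ✓
  (2,8) → (φ(2),φ(8)) = (1,7) ∈ E(G2) ✓
  (3,5) → (φ(3),φ(5)) = (4,9) ∈ E(G2) ✓
  (3,6) → (φ(3),φ(6)) = (4,10) ∈ E(G2) ✓
  (3,7) → (φ(3),φ(7)) = (4,8) ∈ E(G2) ✓
  (3,8) → (φ(3),φ(8)) = (1,4) ∈ E(G2) ✓
  (3,9) → (φ(3),φ(9)) = (4,5) ∈ E(G2) ✓
  (4,5) → (φ(4),φ(5)) = (2,9) ∈ E(G2) ✓
  (4,6) → (φ(4),φ(6)) = (2,10) ∈ E(G2) ✓
  (4,7) → (φ(4),φ(7)) = (2,8) ∈ E(G2) ✓
  (4,10) → (φ(4),φ(10)) = (2,3) ∈ E(G2) ✓
  (5,10) → (φ(5),φ(10)) = (3,9) ∈ E(G2) ✓
  (6,9) → (φ(6),φ(9)) = (5,10) ∈ E(G2) ✓
  (6,10) → (φ(6),φ(10)) = (3,10) ∈ E(G2) ✓
  (7,9) → (φ(7),φ(9)) = (5,8) ∈ E(G2) ✓
  (8,9) → (φ(8),φ(9)) = (1,5) ∈ E(G2) ✓
All 21 edges of G1 map to edges of G2, and |E(G1)| = |E(G2)| = 21, so φ is a bijection on edges as well as vertices. Hence G1 ≅ G2.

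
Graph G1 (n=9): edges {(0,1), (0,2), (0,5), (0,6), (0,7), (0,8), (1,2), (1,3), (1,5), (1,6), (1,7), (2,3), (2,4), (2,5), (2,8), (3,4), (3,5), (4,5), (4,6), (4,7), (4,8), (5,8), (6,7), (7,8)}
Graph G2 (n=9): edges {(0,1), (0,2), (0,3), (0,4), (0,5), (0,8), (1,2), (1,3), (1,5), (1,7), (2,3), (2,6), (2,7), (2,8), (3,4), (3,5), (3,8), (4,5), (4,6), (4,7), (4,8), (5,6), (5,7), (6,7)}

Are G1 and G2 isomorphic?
Yes, isomorphic

The graphs are isomorphic.
One valid mapping φ: V(G1) → V(G2): 0→5, 1→4, 2→0, 3→8, 4→2, 5→3, 6→6, 7→7, 8→1

Verify φ preserves adjacency — for each edge of G1, its image is an edge of G2:
  (0,1) → (φ(0),φ(1)) = (4,5) ∈ E(G2) ✓
  (0,2) → (φ(0),φ(2)) = (0,5) ∈ E(G2) ✓
  (0,5) → (φ(0),φ(5)) = (3,5) ∈ E(G2) ✓
  (0,6) → (φ(0),φ(6)) = (5,6) ∈ E(G2) ✓
  (0,7) → (φ(0),φ(7)) = (5,7) ∈ E(G2) ✓
  (0,8) → (φ(0),φ(8)) = (1,5) ∈ E(G2) ✓
  (1,2) → (φ(1),φ(2)) = (0,4) ∈ E(G2) ✓
  (1,3) → (φ(1),φ(3)) = (4,8) ∈ E(G2) ✓
  (1,5) → (φ(1),φ(5)) = (3,4) ∈ E(G2) ✓
  (1,6) → (φ(1),φ(6)) = (4,6) ∈ E(G2) ✓
  (1,7) → (φ(1),φ(7)) = (4,7) ∈ E(G2) ✓
  (2,3) → (φ(2),φ(3)) = (0,8) ∈ E(G2) ✓
  (2,4) → (φ(2),φ(4)) = (0,2) ∈ E(G2) ✓
  (2,5) → (φ(2),φ(5)) = (0,3) ∈ E(G2) ✓
  (2,8) → (φ(2),φ(8)) = (0,1) ∈ E(G2) ✓
  (3,4) → (φ(3),φ(4)) = (2,8) ∈ E(G2) ✓
  (3,5) → (φ(3),φ(5)) = (3,8) ∈ E(G2) ✓
  (4,5) → (φ(4),φ(5)) = (2,3) ∈ E(G2) ✓
  (4,6) → (φ(4),φ(6)) = (2,6) ∈ E(G2) ✓
  (4,7) → (φ(4),φ(7)) = (2,7) ∈ E(G2) ✓
  (4,8) → (φ(4),φ(8)) = (1,2) ∈ E(G2) ✓
  (5,8) → (φ(5),φ(8)) = (1,3) ∈ E(G2) ✓
  (6,7) → (φ(6),φ(7)) = (6,7) ∈ E(G2) ✓
  (7,8) → (φ(7),φ(8)) = (1,7) ∈ E(G2) ✓
All 24 edges of G1 map to edges of G2, and |E(G1)| = |E(G2)| = 24, so φ is a bijection on edges as well as vertices. Hence G1 ≅ G2.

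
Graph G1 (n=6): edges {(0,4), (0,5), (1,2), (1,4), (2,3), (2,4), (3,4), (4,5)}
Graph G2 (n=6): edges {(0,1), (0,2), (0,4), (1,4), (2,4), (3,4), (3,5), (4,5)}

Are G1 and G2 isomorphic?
Yes, isomorphic

The graphs are isomorphic.
One valid mapping φ: V(G1) → V(G2): 0→3, 1→1, 2→0, 3→2, 4→4, 5→5

Verify φ preserves adjacency — for each edge of G1, its image is an edge of G2:
  (0,4) → (φ(0),φ(4)) = (3,4) ∈ E(G2) ✓
  (0,5) → (φ(0),φ(5)) = (3,5) ∈ E(G2) ✓
  (1,2) → (φ(1),φ(2)) = (0,1) ∈ E(G2) ✓
  (1,4) → (φ(1),φ(4)) = (1,4) ∈ E(G2) ✓
  (2,3) → (φ(2),φ(3)) = (0,2) ∈ E(G2) ✓
  (2,4) → (φ(2),φ(4)) = (0,4) ∈ E(G2) ✓
  (3,4) → (φ(3),φ(4)) = (2,4) ∈ E(G2) ✓
  (4,5) → (φ(4),φ(5)) = (4,5) ∈ E(G2) ✓
All 8 edges of G1 map to edges of G2, and |E(G1)| = |E(G2)| = 8, so φ is a bijection on edges as well as vertices. Hence G1 ≅ G2.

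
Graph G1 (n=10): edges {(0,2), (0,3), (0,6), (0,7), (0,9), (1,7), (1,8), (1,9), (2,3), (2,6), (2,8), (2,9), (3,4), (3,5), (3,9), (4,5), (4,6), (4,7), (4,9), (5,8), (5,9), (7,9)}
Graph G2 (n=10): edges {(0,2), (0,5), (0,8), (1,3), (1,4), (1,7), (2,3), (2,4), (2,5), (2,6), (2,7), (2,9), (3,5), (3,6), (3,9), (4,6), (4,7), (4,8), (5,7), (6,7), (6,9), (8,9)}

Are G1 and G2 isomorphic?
Yes, isomorphic

The graphs are isomorphic.
One valid mapping φ: V(G1) → V(G2): 0→7, 1→0, 2→4, 3→6, 4→3, 5→9, 6→1, 7→5, 8→8, 9→2

Verify φ preserves adjacency — for each edge of G1, its image is an edge of G2:
  (0,2) → (φ(0),φ(2)) = (4,7) ∈ E(G2) ✓
  (0,3) → (φ(0),φ(3)) = (6,7) ∈ E(G2) ✓
  (0,6) → (φ(0),φ(6)) = (1,7) ∈ E(G2) ✓
  (0,7) → (φ(0),φ(7)) = (5,7) ∈ E(G2) ✓
  (0,9) → (φ(0),φ(9)) = (2,7) ∈ E(G2) ✓
  (1,7) → (φ(1),φ(7)) = (0,5) ∈ E(G2) ✓
  (1,8) → (φ(1),φ(8)) = (0,8) ∈ E(G2) ✓
  (1,9) → (φ(1),φ(9)) = (0,2) ∈ E(G2) ✓
  (2,3) → (φ(2),φ(3)) = (4,6) ∈ E(G2) ✓
  (2,6) → (φ(2),φ(6)) = (1,4) ∈ E(G2) ✓
  (2,8) → (φ(2),φ(8)) = (4,8) ∈ E(G2) ✓
  (2,9) → (φ(2),φ(9)) = (2,4) ∈ E(G2) ✓
  (3,4) → (φ(3),φ(4)) = (3,6) ∈ E(G2) ✓
  (3,5) → (φ(3),φ(5)) = (6,9) ∈ E(G2) ✓
  (3,9) → (φ(3),φ(9)) = (2,6) ∈ E(G2) ✓
  (4,5) → (φ(4),φ(5)) = (3,9) ∈ E(G2) ✓
  (4,6) → (φ(4),φ(6)) = (1,3) ∈ E(G2) ✓
  (4,7) → (φ(4),φ(7)) = (3,5) ∈ E(G2) ✓
  (4,9) → (φ(4),φ(9)) = (2,3) ∈ E(G2) ✓
  (5,8) → (φ(5),φ(8)) = (8,9) ∈ E(G2) ✓
  (5,9) → (φ(5),φ(9)) = (2,9) ∈ E(G2) ✓
  (7,9) → (φ(7),φ(9)) = (2,5) ∈ E(G2) ✓
All 22 edges of G1 map to edges of G2, and |E(G1)| = |E(G2)| = 22, so φ is a bijection on edges as well as vertices. Hence G1 ≅ G2.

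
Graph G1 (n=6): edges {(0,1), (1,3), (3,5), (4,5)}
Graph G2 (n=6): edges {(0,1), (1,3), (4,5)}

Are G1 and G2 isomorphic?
No, not isomorphic

The graphs are NOT isomorphic.

Counting edges: G1 has 4 edge(s); G2 has 3 edge(s).
Edge count is an isomorphism invariant (a bijection on vertices induces a bijection on edges), so differing edge counts rule out isomorphism.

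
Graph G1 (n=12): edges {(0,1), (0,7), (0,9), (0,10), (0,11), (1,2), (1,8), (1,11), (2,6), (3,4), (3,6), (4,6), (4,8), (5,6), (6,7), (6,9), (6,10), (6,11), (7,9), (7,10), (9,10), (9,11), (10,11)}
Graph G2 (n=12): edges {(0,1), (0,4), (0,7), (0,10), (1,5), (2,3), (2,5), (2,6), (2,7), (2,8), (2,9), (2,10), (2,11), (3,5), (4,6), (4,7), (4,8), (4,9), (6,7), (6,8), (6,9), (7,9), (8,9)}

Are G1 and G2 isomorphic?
Yes, isomorphic

The graphs are isomorphic.
One valid mapping φ: V(G1) → V(G2): 0→4, 1→0, 2→10, 3→3, 4→5, 5→11, 6→2, 7→8, 8→1, 9→6, 10→9, 11→7

Verify φ preserves adjacency — for each edge of G1, its image is an edge of G2:
  (0,1) → (φ(0),φ(1)) = (0,4) ∈ E(G2) ✓
  (0,7) → (φ(0),φ(7)) = (4,8) ∈ E(G2) ✓
  (0,9) → (φ(0),φ(9)) = (4,6) ∈ E(G2) ✓
  (0,10) → (φ(0),φ(10)) = (4,9) ∈ E(G2) ✓
  (0,11) → (φ(0),φ(11)) = (4,7) ∈ E(G2) ✓
  (1,2) → (φ(1),φ(2)) = (0,10) ∈ E(G2) ✓
  (1,8) → (φ(1),φ(8)) = (0,1) ∈ E(G2) ✓
  (1,11) → (φ(1),φ(11)) = (0,7) ∈ E(G2) ✓
  (2,6) → (φ(2),φ(6)) = (2,10) ∈ E(G2) ✓
  (3,4) → (φ(3),φ(4)) = (3,5) ∈ E(G2) ✓
  (3,6) → (φ(3),φ(6)) = (2,3) ∈ E(G2) ✓
  (4,6) → (φ(4),φ(6)) = (2,5) ∈ E(G2) ✓
  (4,8) → (φ(4),φ(8)) = (1,5) ∈ E(G2) ✓
  (5,6) → (φ(5),φ(6)) = (2,11) ∈ E(G2) ✓
  (6,7) → (φ(6),φ(7)) = (2,8) ∈ E(G2) ✓
  (6,9) → (φ(6),φ(9)) = (2,6) ∈ E(G2) ✓
  (6,10) → (φ(6),φ(10)) = (2,9) ∈ E(G2) ✓
  (6,11) → (φ(6),φ(11)) = (2,7) ∈ E(G2) ✓
  (7,9) → (φ(7),φ(9)) = (6,8) ∈ E(G2) ✓
  (7,10) → (φ(7),φ(10)) = (8,9) ∈ E(G2) ✓
  (9,10) → (φ(9),φ(10)) = (6,9) ∈ E(G2) ✓
  (9,11) → (φ(9),φ(11)) = (6,7) ∈ E(G2) ✓
  (10,11) → (φ(10),φ(11)) = (7,9) ∈ E(G2) ✓
All 23 edges of G1 map to edges of G2, and |E(G1)| = |E(G2)| = 23, so φ is a bijection on edges as well as vertices. Hence G1 ≅ G2.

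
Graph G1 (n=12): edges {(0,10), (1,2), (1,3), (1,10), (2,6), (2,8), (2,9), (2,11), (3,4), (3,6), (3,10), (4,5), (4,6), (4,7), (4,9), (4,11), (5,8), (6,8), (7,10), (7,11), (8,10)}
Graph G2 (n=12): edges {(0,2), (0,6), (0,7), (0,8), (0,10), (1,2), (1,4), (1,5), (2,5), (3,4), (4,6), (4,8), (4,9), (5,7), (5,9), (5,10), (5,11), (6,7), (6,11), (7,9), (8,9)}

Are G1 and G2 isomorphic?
Yes, isomorphic

The graphs are isomorphic.
One valid mapping φ: V(G1) → V(G2): 0→3, 1→8, 2→0, 3→9, 4→5, 5→11, 6→7, 7→1, 8→6, 9→10, 10→4, 11→2

Verify φ preserves adjacency — for each edge of G1, its image is an edge of G2:
  (0,10) → (φ(0),φ(10)) = (3,4) ∈ E(G2) ✓
  (1,2) → (φ(1),φ(2)) = (0,8) ∈ E(G2) ✓
  (1,3) → (φ(1),φ(3)) = (8,9) ∈ E(G2) ✓
  (1,10) → (φ(1),φ(10)) = (4,8) ∈ E(G2) ✓
  (2,6) → (φ(2),φ(6)) = (0,7) ∈ E(G2) ✓
  (2,8) → (φ(2),φ(8)) = (0,6) ∈ E(G2) ✓
  (2,9) → (φ(2),φ(9)) = (0,10) ∈ E(G2) ✓
  (2,11) → (φ(2),φ(11)) = (0,2) ∈ E(G2) ✓
  (3,4) → (φ(3),φ(4)) = (5,9) ∈ E(G2) ✓
  (3,6) → (φ(3),φ(6)) = (7,9) ∈ E(G2) ✓
  (3,10) → (φ(3),φ(10)) = (4,9) ∈ E(G2) ✓
  (4,5) → (φ(4),φ(5)) = (5,11) ∈ E(G2) ✓
  (4,6) → (φ(4),φ(6)) = (5,7) ∈ E(G2) ✓
  (4,7) → (φ(4),φ(7)) = (1,5) ∈ E(G2) ✓
  (4,9) → (φ(4),φ(9)) = (5,10) ∈ E(G2) ✓
  (4,11) → (φ(4),φ(11)) = (2,5) ∈ E(G2) ✓
  (5,8) → (φ(5),φ(8)) = (6,11) ∈ E(G2) ✓
  (6,8) → (φ(6),φ(8)) = (6,7) ∈ E(G2) ✓
  (7,10) → (φ(7),φ(10)) = (1,4) ∈ E(G2) ✓
  (7,11) → (φ(7),φ(11)) = (1,2) ∈ E(G2) ✓
  (8,10) → (φ(8),φ(10)) = (4,6) ∈ E(G2) ✓
All 21 edges of G1 map to edges of G2, and |E(G1)| = |E(G2)| = 21, so φ is a bijection on edges as well as vertices. Hence G1 ≅ G2.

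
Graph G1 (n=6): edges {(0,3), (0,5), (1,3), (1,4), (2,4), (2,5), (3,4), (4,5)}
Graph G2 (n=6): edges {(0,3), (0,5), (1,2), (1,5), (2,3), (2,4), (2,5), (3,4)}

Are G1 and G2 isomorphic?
Yes, isomorphic

The graphs are isomorphic.
One valid mapping φ: V(G1) → V(G2): 0→0, 1→4, 2→1, 3→3, 4→2, 5→5

Verify φ preserves adjacency — for each edge of G1, its image is an edge of G2:
  (0,3) → (φ(0),φ(3)) = (0,3) ∈ E(G2) ✓
  (0,5) → (φ(0),φ(5)) = (0,5) ∈ E(G2) ✓
  (1,3) → (φ(1),φ(3)) = (3,4) ∈ E(G2) ✓
  (1,4) → (φ(1),φ(4)) = (2,4) ∈ E(G2) ✓
  (2,4) → (φ(2),φ(4)) = (1,2) ∈ E(G2) ✓
  (2,5) → (φ(2),φ(5)) = (1,5) ∈ E(G2) ✓
  (3,4) → (φ(3),φ(4)) = (2,3) ∈ E(G2) ✓
  (4,5) → (φ(4),φ(5)) = (2,5) ∈ E(G2) ✓
All 8 edges of G1 map to edges of G2, and |E(G1)| = |E(G2)| = 8, so φ is a bijection on edges as well as vertices. Hence G1 ≅ G2.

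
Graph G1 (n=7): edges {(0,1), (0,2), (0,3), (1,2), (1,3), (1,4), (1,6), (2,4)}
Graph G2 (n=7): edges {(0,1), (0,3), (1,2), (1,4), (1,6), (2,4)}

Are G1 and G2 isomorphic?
No, not isomorphic

The graphs are NOT isomorphic.

Counting edges: G1 has 8 edge(s); G2 has 6 edge(s).
Edge count is an isomorphism invariant (a bijection on vertices induces a bijection on edges), so differing edge counts rule out isomorphism.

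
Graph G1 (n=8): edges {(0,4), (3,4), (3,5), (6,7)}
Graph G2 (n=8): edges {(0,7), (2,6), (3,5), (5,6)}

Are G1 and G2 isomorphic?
Yes, isomorphic

The graphs are isomorphic.
One valid mapping φ: V(G1) → V(G2): 0→2, 1→4, 2→1, 3→5, 4→6, 5→3, 6→0, 7→7

Verify φ preserves adjacency — for each edge of G1, its image is an edge of G2:
  (0,4) → (φ(0),φ(4)) = (2,6) ∈ E(G2) ✓
  (3,4) → (φ(3),φ(4)) = (5,6) ∈ E(G2) ✓
  (3,5) → (φ(3),φ(5)) = (3,5) ∈ E(G2) ✓
  (6,7) → (φ(6),φ(7)) = (0,7) ∈ E(G2) ✓
All 4 edges of G1 map to edges of G2, and |E(G1)| = |E(G2)| = 4, so φ is a bijection on edges as well as vertices. Hence G1 ≅ G2.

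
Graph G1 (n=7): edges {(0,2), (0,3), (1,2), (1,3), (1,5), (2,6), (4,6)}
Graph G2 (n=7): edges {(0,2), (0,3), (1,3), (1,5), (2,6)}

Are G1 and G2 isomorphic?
No, not isomorphic

The graphs are NOT isomorphic.

Counting edges: G1 has 7 edge(s); G2 has 5 edge(s).
Edge count is an isomorphism invariant (a bijection on vertices induces a bijection on edges), so differing edge counts rule out isomorphism.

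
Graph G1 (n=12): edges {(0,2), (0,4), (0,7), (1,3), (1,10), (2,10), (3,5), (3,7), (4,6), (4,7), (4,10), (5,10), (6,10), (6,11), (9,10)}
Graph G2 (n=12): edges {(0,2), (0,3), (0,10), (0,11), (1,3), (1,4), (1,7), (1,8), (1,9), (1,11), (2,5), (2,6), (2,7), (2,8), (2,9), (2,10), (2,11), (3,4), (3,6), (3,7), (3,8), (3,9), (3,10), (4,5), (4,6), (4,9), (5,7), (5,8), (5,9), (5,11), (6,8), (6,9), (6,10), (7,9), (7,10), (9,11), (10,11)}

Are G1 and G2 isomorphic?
No, not isomorphic

The graphs are NOT isomorphic.

Connected components of G1: 2 component(s) with vertex sets [[8], [0, 1, 2, 3, 4, 5, 6, 7, 9, 10, 11]], sizes [1, 11].
Connected components of G2: 1 component(s) with vertex sets [[0, 1, 2, 3, 4, 5, 6, 7, 8, 9, 10, 11]], sizes [12].
The number of connected components (and the multiset of component sizes) is an isomorphism invariant — an isomorphism maps each component of G1 bijectively onto a component of G2. Since G1 has 2 component(s) and G2 has 1, they cannot be isomorphic.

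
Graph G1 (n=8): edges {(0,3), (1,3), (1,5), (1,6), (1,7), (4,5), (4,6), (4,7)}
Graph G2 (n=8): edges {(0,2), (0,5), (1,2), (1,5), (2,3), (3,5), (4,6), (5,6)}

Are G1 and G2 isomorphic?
Yes, isomorphic

The graphs are isomorphic.
One valid mapping φ: V(G1) → V(G2): 0→4, 1→5, 2→7, 3→6, 4→2, 5→1, 6→0, 7→3

Verify φ preserves adjacency — for each edge of G1, its image is an edge of G2:
  (0,3) → (φ(0),φ(3)) = (4,6) ∈ E(G2) ✓
  (1,3) → (φ(1),φ(3)) = (5,6) ∈ E(G2) ✓
  (1,5) → (φ(1),φ(5)) = (1,5) ∈ E(G2) ✓
  (1,6) → (φ(1),φ(6)) = (0,5) ∈ E(G2) ✓
  (1,7) → (φ(1),φ(7)) = (3,5) ∈ E(G2) ✓
  (4,5) → (φ(4),φ(5)) = (1,2) ∈ E(G2) ✓
  (4,6) → (φ(4),φ(6)) = (0,2) ∈ E(G2) ✓
  (4,7) → (φ(4),φ(7)) = (2,3) ∈ E(G2) ✓
All 8 edges of G1 map to edges of G2, and |E(G1)| = |E(G2)| = 8, so φ is a bijection on edges as well as vertices. Hence G1 ≅ G2.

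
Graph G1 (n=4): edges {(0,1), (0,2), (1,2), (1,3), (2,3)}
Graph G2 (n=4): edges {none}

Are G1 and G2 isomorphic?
No, not isomorphic

The graphs are NOT isomorphic.

Counting triangles (3-cliques): G1 has 2, G2 has 0.
Triangle count is an isomorphism invariant, so differing triangle counts rule out isomorphism.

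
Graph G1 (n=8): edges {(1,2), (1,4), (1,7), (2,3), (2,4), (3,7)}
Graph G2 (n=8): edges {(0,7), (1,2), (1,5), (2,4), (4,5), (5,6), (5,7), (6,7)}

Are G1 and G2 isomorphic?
No, not isomorphic

The graphs are NOT isomorphic.

Degrees in G1: deg(0)=0, deg(1)=3, deg(2)=3, deg(3)=2, deg(4)=2, deg(5)=0, deg(6)=0, deg(7)=2.
Sorted degree sequence of G1: [3, 3, 2, 2, 2, 0, 0, 0].
Degrees in G2: deg(0)=1, deg(1)=2, deg(2)=2, deg(3)=0, deg(4)=2, deg(5)=4, deg(6)=2, deg(7)=3.
Sorted degree sequence of G2: [4, 3, 2, 2, 2, 2, 1, 0].
The (sorted) degree sequence is an isomorphism invariant, so since G1 and G2 have different degree sequences they cannot be isomorphic.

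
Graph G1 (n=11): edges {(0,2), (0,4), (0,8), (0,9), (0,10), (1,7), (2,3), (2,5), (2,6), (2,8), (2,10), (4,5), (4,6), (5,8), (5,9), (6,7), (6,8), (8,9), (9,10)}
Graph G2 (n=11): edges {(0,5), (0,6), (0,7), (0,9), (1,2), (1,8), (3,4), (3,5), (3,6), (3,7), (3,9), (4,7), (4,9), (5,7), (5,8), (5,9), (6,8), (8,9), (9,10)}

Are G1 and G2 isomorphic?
Yes, isomorphic

The graphs are isomorphic.
One valid mapping φ: V(G1) → V(G2): 0→3, 1→2, 2→9, 3→10, 4→6, 5→0, 6→8, 7→1, 8→5, 9→7, 10→4

Verify φ preserves adjacency — for each edge of G1, its image is an edge of G2:
  (0,2) → (φ(0),φ(2)) = (3,9) ∈ E(G2) ✓
  (0,4) → (φ(0),φ(4)) = (3,6) ∈ E(G2) ✓
  (0,8) → (φ(0),φ(8)) = (3,5) ∈ E(G2) ✓
  (0,9) → (φ(0),φ(9)) = (3,7) ∈ E(G2) ✓
  (0,10) → (φ(0),φ(10)) = (3,4) ∈ E(G2) ✓
  (1,7) → (φ(1),φ(7)) = (1,2) ∈ E(G2) ✓
  (2,3) → (φ(2),φ(3)) = (9,10) ∈ E(G2) ✓
  (2,5) → (φ(2),φ(5)) = (0,9) ∈ E(G2) ✓
  (2,6) → (φ(2),φ(6)) = (8,9) ∈ E(G2) ✓
  (2,8) → (φ(2),φ(8)) = (5,9) ∈ E(G2) ✓
  (2,10) → (φ(2),φ(10)) = (4,9) ∈ E(G2) ✓
  (4,5) → (φ(4),φ(5)) = (0,6) ∈ E(G2) ✓
  (4,6) → (φ(4),φ(6)) = (6,8) ∈ E(G2) ✓
  (5,8) → (φ(5),φ(8)) = (0,5) ∈ E(G2) ✓
  (5,9) → (φ(5),φ(9)) = (0,7) ∈ E(G2) ✓
  (6,7) → (φ(6),φ(7)) = (1,8) ∈ E(G2) ✓
  (6,8) → (φ(6),φ(8)) = (5,8) ∈ E(G2) ✓
  (8,9) → (φ(8),φ(9)) = (5,7) ∈ E(G2) ✓
  (9,10) → (φ(9),φ(10)) = (4,7) ∈ E(G2) ✓
All 19 edges of G1 map to edges of G2, and |E(G1)| = |E(G2)| = 19, so φ is a bijection on edges as well as vertices. Hence G1 ≅ G2.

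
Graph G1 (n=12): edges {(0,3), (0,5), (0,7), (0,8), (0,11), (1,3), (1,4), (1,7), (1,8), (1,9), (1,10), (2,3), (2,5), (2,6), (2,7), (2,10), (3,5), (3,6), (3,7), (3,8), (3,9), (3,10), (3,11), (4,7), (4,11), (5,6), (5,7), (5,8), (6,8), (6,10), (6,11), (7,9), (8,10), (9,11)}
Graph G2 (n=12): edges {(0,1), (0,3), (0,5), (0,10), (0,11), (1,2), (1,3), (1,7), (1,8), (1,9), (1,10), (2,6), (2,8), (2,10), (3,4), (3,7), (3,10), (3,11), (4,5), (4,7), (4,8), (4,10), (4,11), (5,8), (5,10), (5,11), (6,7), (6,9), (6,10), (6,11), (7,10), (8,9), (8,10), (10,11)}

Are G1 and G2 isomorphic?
Yes, isomorphic

The graphs are isomorphic.
One valid mapping φ: V(G1) → V(G2): 0→7, 1→8, 2→0, 3→10, 4→9, 5→3, 6→11, 7→1, 8→4, 9→2, 10→5, 11→6

Verify φ preserves adjacency — for each edge of G1, its image is an edge of G2:
  (0,3) → (φ(0),φ(3)) = (7,10) ∈ E(G2) ✓
  (0,5) → (φ(0),φ(5)) = (3,7) ∈ E(G2) ✓
  (0,7) → (φ(0),φ(7)) = (1,7) ∈ E(G2) ✓
  (0,8) → (φ(0),φ(8)) = (4,7) ∈ E(G2) ✓
  (0,11) → (φ(0),φ(11)) = (6,7) ∈ E(G2) ✓
  (1,3) → (φ(1),φ(3)) = (8,10) ∈ E(G2) ✓
  (1,4) → (φ(1),φ(4)) = (8,9) ∈ E(G2) ✓
  (1,7) → (φ(1),φ(7)) = (1,8) ∈ E(G2) ✓
  (1,8) → (φ(1),φ(8)) = (4,8) ∈ E(G2) ✓
  (1,9) → (φ(1),φ(9)) = (2,8) ∈ E(G2) ✓
  (1,10) → (φ(1),φ(10)) = (5,8) ∈ E(G2) ✓
  (2,3) → (φ(2),φ(3)) = (0,10) ∈ E(G2) ✓
  (2,5) → (φ(2),φ(5)) = (0,3) ∈ E(G2) ✓
  (2,6) → (φ(2),φ(6)) = (0,11) ∈ E(G2) ✓
  (2,7) → (φ(2),φ(7)) = (0,1) ∈ E(G2) ✓
  (2,10) → (φ(2),φ(10)) = (0,5) ∈ E(G2) ✓
  (3,5) → (φ(3),φ(5)) = (3,10) ∈ E(G2) ✓
  (3,6) → (φ(3),φ(6)) = (10,11) ∈ E(G2) ✓
  (3,7) → (φ(3),φ(7)) = (1,10) ∈ E(G2) ✓
  (3,8) → (φ(3),φ(8)) = (4,10) ∈ E(G2) ✓
  (3,9) → (φ(3),φ(9)) = (2,10) ∈ E(G2) ✓
  (3,10) → (φ(3),φ(10)) = (5,10) ∈ E(G2) ✓
  (3,11) → (φ(3),φ(11)) = (6,10) ∈ E(G2) ✓
  (4,7) → (φ(4),φ(7)) = (1,9) ∈ E(G2) ✓
  (4,11) → (φ(4),φ(11)) = (6,9) ∈ E(G2) ✓
  (5,6) → (φ(5),φ(6)) = (3,11) ∈ E(G2) ✓
  (5,7) → (φ(5),φ(7)) = (1,3) ∈ E(G2) ✓
  (5,8) → (φ(5),φ(8)) = (3,4) ∈ E(G2) ✓
  (6,8) → (φ(6),φ(8)) = (4,11) ∈ E(G2) ✓
  (6,10) → (φ(6),φ(10)) = (5,11) ∈ E(G2) ✓
  (6,11) → (φ(6),φ(11)) = (6,11) ∈ E(G2) ✓
  (7,9) → (φ(7),φ(9)) = (1,2) ∈ E(G2) ✓
  (8,10) → (φ(8),φ(10)) = (4,5) ∈ E(G2) ✓
  (9,11) → (φ(9),φ(11)) = (2,6) ∈ E(G2) ✓
All 34 edges of G1 map to edges of G2, and |E(G1)| = |E(G2)| = 34, so φ is a bijection on edges as well as vertices. Hence G1 ≅ G2.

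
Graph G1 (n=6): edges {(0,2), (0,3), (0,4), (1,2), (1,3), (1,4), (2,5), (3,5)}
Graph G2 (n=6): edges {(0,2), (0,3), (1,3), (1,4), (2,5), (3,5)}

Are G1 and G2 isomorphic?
No, not isomorphic

The graphs are NOT isomorphic.

Counting edges: G1 has 8 edge(s); G2 has 6 edge(s).
Edge count is an isomorphism invariant (a bijection on vertices induces a bijection on edges), so differing edge counts rule out isomorphism.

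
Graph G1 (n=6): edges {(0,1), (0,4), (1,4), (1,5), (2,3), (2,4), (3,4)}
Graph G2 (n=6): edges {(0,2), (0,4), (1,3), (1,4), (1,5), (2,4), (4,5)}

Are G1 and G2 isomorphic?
Yes, isomorphic

The graphs are isomorphic.
One valid mapping φ: V(G1) → V(G2): 0→5, 1→1, 2→2, 3→0, 4→4, 5→3

Verify φ preserves adjacency — for each edge of G1, its image is an edge of G2:
  (0,1) → (φ(0),φ(1)) = (1,5) ∈ E(G2) ✓
  (0,4) → (φ(0),φ(4)) = (4,5) ∈ E(G2) ✓
  (1,4) → (φ(1),φ(4)) = (1,4) ∈ E(G2) ✓
  (1,5) → (φ(1),φ(5)) = (1,3) ∈ E(G2) ✓
  (2,3) → (φ(2),φ(3)) = (0,2) ∈ E(G2) ✓
  (2,4) → (φ(2),φ(4)) = (2,4) ∈ E(G2) ✓
  (3,4) → (φ(3),φ(4)) = (0,4) ∈ E(G2) ✓
All 7 edges of G1 map to edges of G2, and |E(G1)| = |E(G2)| = 7, so φ is a bijection on edges as well as vertices. Hence G1 ≅ G2.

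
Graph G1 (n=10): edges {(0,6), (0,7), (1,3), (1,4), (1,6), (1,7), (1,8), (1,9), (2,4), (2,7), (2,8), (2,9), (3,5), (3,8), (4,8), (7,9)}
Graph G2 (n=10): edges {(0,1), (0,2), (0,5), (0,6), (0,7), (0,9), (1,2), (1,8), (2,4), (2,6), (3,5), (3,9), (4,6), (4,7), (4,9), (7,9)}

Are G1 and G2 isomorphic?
Yes, isomorphic

The graphs are isomorphic.
One valid mapping φ: V(G1) → V(G2): 0→3, 1→0, 2→4, 3→1, 4→6, 5→8, 6→5, 7→9, 8→2, 9→7

Verify φ preserves adjacency — for each edge of G1, its image is an edge of G2:
  (0,6) → (φ(0),φ(6)) = (3,5) ∈ E(G2) ✓
  (0,7) → (φ(0),φ(7)) = (3,9) ∈ E(G2) ✓
  (1,3) → (φ(1),φ(3)) = (0,1) ∈ E(G2) ✓
  (1,4) → (φ(1),φ(4)) = (0,6) ∈ E(G2) ✓
  (1,6) → (φ(1),φ(6)) = (0,5) ∈ E(G2) ✓
  (1,7) → (φ(1),φ(7)) = (0,9) ∈ E(G2) ✓
  (1,8) → (φ(1),φ(8)) = (0,2) ∈ E(G2) ✓
  (1,9) → (φ(1),φ(9)) = (0,7) ∈ E(G2) ✓
  (2,4) → (φ(2),φ(4)) = (4,6) ∈ E(G2) ✓
  (2,7) → (φ(2),φ(7)) = (4,9) ∈ E(G2) ✓
  (2,8) → (φ(2),φ(8)) = (2,4) ∈ E(G2) ✓
  (2,9) → (φ(2),φ(9)) = (4,7) ∈ E(G2) ✓
  (3,5) → (φ(3),φ(5)) = (1,8) ∈ E(G2) ✓
  (3,8) → (φ(3),φ(8)) = (1,2) ∈ E(G2) ✓
  (4,8) → (φ(4),φ(8)) = (2,6) ∈ E(G2) ✓
  (7,9) → (φ(7),φ(9)) = (7,9) ∈ E(G2) ✓
All 16 edges of G1 map to edges of G2, and |E(G1)| = |E(G2)| = 16, so φ is a bijection on edges as well as vertices. Hence G1 ≅ G2.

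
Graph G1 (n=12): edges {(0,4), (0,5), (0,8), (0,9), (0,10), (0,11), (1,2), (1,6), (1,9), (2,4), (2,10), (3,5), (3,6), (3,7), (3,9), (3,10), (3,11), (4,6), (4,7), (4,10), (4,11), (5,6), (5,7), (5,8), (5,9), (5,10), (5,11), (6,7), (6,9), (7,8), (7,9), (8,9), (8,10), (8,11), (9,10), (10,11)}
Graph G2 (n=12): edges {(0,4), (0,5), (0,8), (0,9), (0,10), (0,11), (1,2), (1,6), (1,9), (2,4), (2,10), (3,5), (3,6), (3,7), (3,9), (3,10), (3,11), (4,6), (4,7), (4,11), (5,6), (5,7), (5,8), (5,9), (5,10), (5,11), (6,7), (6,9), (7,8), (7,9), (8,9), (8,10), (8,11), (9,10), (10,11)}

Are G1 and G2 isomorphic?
No, not isomorphic

The graphs are NOT isomorphic.

Counting edges: G1 has 36 edge(s); G2 has 35 edge(s).
Edge count is an isomorphism invariant (a bijection on vertices induces a bijection on edges), so differing edge counts rule out isomorphism.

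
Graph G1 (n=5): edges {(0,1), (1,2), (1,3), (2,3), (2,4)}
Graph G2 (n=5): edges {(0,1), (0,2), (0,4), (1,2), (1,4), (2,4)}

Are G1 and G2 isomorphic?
No, not isomorphic

The graphs are NOT isomorphic.

Counting triangles (3-cliques): G1 has 1, G2 has 4.
Triangle count is an isomorphism invariant, so differing triangle counts rule out isomorphism.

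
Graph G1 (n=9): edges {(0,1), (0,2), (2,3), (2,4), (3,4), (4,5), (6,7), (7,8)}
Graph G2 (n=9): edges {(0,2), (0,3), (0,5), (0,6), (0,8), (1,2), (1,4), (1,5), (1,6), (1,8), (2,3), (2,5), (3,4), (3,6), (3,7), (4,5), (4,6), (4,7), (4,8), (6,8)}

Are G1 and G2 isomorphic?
No, not isomorphic

The graphs are NOT isomorphic.

Counting triangles (3-cliques): G1 has 1, G2 has 12.
Triangle count is an isomorphism invariant, so differing triangle counts rule out isomorphism.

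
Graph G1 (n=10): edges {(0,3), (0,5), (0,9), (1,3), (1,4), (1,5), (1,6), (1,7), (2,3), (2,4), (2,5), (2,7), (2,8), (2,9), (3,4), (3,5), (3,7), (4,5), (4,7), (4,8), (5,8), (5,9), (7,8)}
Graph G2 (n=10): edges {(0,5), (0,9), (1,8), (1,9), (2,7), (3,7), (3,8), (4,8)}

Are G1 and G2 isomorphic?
No, not isomorphic

The graphs are NOT isomorphic.

Connected components of G1: 1 component(s) with vertex sets [[0, 1, 2, 3, 4, 5, 6, 7, 8, 9]], sizes [10].
Connected components of G2: 2 component(s) with vertex sets [[6], [0, 1, 2, 3, 4, 5, 7, 8, 9]], sizes [1, 9].
The number of connected components (and the multiset of component sizes) is an isomorphism invariant — an isomorphism maps each component of G1 bijectively onto a component of G2. Since G1 has 1 component(s) and G2 has 2, they cannot be isomorphic.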